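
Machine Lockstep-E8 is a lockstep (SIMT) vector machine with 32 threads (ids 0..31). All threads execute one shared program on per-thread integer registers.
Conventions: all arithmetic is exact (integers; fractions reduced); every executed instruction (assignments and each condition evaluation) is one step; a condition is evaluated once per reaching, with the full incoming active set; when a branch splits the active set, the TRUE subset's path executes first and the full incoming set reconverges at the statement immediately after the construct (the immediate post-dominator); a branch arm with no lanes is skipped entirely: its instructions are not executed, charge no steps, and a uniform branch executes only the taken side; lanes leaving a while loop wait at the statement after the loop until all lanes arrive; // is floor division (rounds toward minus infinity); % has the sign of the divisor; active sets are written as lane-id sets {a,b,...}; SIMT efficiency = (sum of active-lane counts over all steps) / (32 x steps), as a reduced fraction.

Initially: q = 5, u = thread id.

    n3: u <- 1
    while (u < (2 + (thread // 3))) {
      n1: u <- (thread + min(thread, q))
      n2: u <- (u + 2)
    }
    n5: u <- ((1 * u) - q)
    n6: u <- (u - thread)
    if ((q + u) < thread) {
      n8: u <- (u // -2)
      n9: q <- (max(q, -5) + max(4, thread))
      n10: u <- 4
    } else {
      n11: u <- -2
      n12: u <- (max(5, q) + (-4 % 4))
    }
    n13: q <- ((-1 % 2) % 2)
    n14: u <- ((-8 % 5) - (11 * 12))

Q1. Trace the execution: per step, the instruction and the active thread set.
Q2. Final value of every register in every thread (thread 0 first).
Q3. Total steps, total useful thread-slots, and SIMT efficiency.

step 0: u <- 1                       {0,1,2,3,4,5,6,7,8,9,10,11,12,13,14,15,16,17,18,19,20,21,22,23,24,25,26,27,28,29,30,31}
step 1: eval (u < (2 + (thread // 3))) {0,1,2,3,4,5,6,7,8,9,10,11,12,13,14,15,16,17,18,19,20,21,22,23,24,25,26,27,28,29,30,31}
step 2: u <- (thread + min(thread, q)) {0,1,2,3,4,5,6,7,8,9,10,11,12,13,14,15,16,17,18,19,20,21,22,23,24,25,26,27,28,29,30,31}
step 3: u <- (u + 2)                 {0,1,2,3,4,5,6,7,8,9,10,11,12,13,14,15,16,17,18,19,20,21,22,23,24,25,26,27,28,29,30,31}
step 4: eval (u < (2 + (thread // 3))) {0,1,2,3,4,5,6,7,8,9,10,11,12,13,14,15,16,17,18,19,20,21,22,23,24,25,26,27,28,29,30,31}
step 5: u <- ((1 * u) - q)           {0,1,2,3,4,5,6,7,8,9,10,11,12,13,14,15,16,17,18,19,20,21,22,23,24,25,26,27,28,29,30,31}
step 6: u <- (u - thread)            {0,1,2,3,4,5,6,7,8,9,10,11,12,13,14,15,16,17,18,19,20,21,22,23,24,25,26,27,28,29,30,31}
step 7: eval ((q + u) < thread)      {0,1,2,3,4,5,6,7,8,9,10,11,12,13,14,15,16,17,18,19,20,21,22,23,24,25,26,27,28,29,30,31}
step 8: u <- (u // -2)               {8,9,10,11,12,13,14,15,16,17,18,19,20,21,22,23,24,25,26,27,28,29,30,31}
step 9: q <- (max(q, -5) + max(4, thread)) {8,9,10,11,12,13,14,15,16,17,18,19,20,21,22,23,24,25,26,27,28,29,30,31}
step 10: u <- 4                       {8,9,10,11,12,13,14,15,16,17,18,19,20,21,22,23,24,25,26,27,28,29,30,31}
step 11: u <- -2                      {0,1,2,3,4,5,6,7}
step 12: u <- (max(5, q) + (-4 % 4))  {0,1,2,3,4,5,6,7}
step 13: q <- ((-1 % 2) % 2)          {0,1,2,3,4,5,6,7,8,9,10,11,12,13,14,15,16,17,18,19,20,21,22,23,24,25,26,27,28,29,30,31}
step 14: u <- ((-8 % 5) - (11 * 12))  {0,1,2,3,4,5,6,7,8,9,10,11,12,13,14,15,16,17,18,19,20,21,22,23,24,25,26,27,28,29,30,31}

Answer: 15 steps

q: 1,1,1,1,1,1,1,1,1,1,1,1,1,1,1,1,1,1,1,1,1,1,1,1,1,1,1,1,1,1,1,1
u: -130,-130,-130,-130,-130,-130,-130,-130,-130,-130,-130,-130,-130,-130,-130,-130,-130,-130,-130,-130,-130,-130,-130,-130,-130,-130,-130,-130,-130,-130,-130,-130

steps = 15; useful = 408; efficiency = 408/480 = 17/20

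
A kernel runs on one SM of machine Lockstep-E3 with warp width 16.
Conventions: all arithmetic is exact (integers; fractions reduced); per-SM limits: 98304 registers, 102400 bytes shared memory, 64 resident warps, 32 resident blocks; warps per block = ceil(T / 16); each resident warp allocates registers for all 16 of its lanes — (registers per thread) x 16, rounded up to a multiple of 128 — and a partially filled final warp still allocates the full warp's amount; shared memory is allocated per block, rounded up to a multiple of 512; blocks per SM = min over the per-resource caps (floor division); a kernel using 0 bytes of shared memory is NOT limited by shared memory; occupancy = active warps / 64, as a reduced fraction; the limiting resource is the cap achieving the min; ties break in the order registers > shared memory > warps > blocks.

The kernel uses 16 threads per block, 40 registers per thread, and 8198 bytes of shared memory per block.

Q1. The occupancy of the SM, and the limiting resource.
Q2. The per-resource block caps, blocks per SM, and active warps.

Answer: occupancy 11/64, limited by shared memory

registers: 153 blocks
shared memory: 11 blocks
warps: 64 blocks
blocks: 32 blocks

Answer: 11 blocks, 11 active warps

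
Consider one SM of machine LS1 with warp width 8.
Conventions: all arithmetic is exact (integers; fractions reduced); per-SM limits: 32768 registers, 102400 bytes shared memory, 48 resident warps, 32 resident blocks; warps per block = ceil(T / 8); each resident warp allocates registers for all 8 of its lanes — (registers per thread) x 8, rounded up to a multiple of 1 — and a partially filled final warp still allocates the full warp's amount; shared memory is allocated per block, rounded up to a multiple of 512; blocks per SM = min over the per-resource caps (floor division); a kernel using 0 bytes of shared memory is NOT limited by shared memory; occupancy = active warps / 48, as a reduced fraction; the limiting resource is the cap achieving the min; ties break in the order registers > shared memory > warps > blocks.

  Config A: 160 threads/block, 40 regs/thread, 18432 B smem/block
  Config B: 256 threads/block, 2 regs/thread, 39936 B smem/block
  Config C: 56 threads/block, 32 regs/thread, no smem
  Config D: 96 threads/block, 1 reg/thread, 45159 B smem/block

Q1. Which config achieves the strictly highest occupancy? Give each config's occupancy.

occupancies: A 5/6, B 2/3, C 7/8, D 1/2

Answer: C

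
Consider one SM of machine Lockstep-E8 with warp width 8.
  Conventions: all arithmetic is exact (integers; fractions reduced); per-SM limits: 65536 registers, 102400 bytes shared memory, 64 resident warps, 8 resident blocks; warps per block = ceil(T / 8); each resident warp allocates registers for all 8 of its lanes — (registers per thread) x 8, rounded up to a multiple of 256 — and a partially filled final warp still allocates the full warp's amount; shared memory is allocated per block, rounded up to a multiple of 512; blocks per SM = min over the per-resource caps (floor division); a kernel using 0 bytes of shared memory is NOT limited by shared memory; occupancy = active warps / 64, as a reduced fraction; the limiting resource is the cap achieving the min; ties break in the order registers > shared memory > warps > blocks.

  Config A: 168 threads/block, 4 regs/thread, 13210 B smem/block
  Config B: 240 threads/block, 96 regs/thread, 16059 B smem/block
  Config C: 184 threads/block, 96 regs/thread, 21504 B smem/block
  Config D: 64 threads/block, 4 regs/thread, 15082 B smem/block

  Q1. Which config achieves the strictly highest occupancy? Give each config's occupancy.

occupancies: A 63/64, B 15/16, C 23/32, D 3/4

Answer: A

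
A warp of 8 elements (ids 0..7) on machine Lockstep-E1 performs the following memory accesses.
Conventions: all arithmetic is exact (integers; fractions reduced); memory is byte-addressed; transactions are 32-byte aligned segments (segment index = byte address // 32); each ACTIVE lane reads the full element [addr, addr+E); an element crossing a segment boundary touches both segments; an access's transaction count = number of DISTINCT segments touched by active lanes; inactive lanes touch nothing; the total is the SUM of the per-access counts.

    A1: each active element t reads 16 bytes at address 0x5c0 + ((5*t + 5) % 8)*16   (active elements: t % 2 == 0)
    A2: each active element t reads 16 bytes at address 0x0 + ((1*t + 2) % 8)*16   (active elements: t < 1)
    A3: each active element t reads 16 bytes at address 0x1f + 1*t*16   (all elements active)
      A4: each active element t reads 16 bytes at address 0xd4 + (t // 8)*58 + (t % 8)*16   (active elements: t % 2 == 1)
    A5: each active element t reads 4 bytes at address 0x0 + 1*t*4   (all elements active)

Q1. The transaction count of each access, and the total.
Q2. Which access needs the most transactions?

A1: 4 transactions
A2: 1 transaction
A3: 5 transactions
A4: 4 transactions
A5: 1 transaction

Answer: 4,1,5,4,1; total 15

Answer: A3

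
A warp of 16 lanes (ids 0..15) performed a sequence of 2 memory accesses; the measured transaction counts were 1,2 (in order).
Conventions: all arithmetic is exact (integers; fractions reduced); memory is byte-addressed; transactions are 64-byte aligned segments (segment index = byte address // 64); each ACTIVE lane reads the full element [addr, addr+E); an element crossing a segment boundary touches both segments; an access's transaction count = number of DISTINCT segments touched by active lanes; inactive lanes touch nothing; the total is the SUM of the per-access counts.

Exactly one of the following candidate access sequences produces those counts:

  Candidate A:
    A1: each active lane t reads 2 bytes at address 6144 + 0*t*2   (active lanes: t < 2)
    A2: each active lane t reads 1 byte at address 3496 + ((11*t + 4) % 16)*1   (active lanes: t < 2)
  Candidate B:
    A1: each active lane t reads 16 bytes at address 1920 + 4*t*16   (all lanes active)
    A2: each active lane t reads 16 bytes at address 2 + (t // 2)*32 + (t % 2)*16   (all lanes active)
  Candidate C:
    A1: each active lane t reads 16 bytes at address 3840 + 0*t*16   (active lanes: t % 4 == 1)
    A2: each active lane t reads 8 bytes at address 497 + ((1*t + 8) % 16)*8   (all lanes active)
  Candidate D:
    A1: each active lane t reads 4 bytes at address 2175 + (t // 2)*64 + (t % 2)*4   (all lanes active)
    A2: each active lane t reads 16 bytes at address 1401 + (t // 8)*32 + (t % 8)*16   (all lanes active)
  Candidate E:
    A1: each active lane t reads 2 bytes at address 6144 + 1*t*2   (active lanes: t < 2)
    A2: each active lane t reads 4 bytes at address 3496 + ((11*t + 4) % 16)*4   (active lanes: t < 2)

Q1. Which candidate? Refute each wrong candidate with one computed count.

A: A2 gives 1 transaction, not 2
B: A1 gives 16 transactions, not 1
C: A2 gives 3 transactions, not 2
D: A1 gives 9 transactions, not 1
E: all counts match (1,2)

Answer: E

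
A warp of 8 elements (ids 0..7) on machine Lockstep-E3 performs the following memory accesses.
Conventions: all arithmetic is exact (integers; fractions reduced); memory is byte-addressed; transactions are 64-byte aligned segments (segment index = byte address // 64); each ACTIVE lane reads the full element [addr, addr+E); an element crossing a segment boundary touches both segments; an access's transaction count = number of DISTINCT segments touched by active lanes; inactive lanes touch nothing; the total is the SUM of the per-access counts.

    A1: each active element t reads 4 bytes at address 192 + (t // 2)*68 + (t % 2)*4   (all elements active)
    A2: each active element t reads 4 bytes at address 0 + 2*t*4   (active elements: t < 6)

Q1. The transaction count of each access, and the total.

A1: 4 transactions
A2: 1 transaction

Answer: 4,1; total 5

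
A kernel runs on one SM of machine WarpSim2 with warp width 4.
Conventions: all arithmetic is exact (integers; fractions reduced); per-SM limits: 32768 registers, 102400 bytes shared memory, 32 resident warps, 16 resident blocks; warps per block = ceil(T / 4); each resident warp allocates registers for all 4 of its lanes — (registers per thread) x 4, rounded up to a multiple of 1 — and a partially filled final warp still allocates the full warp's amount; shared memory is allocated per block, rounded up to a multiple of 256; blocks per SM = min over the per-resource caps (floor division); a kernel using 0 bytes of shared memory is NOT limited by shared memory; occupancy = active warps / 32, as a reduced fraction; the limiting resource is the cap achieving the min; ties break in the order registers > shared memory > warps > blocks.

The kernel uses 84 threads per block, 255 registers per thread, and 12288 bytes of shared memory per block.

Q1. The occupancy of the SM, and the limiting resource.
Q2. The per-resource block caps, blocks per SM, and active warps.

Answer: occupancy 21/32, limited by registers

registers: 1 block
shared memory: 8 blocks
warps: 1 block
blocks: 16 blocks

Answer: 1 block, 21 active warps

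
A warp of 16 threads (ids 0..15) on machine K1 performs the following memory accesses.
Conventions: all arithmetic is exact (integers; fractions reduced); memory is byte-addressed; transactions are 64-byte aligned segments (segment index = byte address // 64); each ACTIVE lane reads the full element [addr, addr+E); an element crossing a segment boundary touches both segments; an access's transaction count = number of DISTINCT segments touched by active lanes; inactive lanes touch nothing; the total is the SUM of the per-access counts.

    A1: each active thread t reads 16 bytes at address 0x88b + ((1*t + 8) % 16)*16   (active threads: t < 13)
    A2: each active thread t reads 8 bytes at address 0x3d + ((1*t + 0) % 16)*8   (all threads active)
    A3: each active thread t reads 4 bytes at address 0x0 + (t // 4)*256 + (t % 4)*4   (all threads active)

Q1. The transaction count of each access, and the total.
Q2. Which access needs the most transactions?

A1: 5 transactions
A2: 3 transactions
A3: 4 transactions

Answer: 5,3,4; total 12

Answer: A1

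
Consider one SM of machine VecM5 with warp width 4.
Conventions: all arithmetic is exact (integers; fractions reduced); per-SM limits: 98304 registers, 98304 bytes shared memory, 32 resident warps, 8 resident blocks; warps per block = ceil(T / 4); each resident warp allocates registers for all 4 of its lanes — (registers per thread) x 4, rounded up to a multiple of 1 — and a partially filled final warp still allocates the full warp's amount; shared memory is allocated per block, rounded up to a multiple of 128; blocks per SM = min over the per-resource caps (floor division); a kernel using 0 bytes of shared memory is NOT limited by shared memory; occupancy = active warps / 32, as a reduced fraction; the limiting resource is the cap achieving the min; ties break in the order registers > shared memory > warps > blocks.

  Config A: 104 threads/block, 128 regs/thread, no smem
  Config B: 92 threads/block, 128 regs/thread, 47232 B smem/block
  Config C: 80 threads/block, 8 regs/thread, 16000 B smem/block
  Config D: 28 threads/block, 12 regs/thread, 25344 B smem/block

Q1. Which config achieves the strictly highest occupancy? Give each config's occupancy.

occupancies: A 13/16, B 23/32, C 5/8, D 21/32

Answer: A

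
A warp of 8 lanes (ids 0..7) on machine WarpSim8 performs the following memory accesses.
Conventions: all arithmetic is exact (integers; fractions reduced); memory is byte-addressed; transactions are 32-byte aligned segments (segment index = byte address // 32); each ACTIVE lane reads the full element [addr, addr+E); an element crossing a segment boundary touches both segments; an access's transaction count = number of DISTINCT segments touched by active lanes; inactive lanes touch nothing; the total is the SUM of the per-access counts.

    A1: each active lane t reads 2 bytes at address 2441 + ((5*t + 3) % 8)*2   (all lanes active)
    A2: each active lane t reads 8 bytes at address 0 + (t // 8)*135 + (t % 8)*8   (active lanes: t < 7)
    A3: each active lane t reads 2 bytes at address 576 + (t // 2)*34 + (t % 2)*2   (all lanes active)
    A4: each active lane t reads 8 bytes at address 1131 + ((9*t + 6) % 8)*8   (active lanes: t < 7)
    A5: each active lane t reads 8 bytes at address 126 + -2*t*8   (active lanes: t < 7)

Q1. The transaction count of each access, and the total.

A1: 1 transaction
A2: 2 transactions
A3: 4 transactions
A4: 3 transactions
A5: 5 transactions

Answer: 1,2,4,3,5; total 15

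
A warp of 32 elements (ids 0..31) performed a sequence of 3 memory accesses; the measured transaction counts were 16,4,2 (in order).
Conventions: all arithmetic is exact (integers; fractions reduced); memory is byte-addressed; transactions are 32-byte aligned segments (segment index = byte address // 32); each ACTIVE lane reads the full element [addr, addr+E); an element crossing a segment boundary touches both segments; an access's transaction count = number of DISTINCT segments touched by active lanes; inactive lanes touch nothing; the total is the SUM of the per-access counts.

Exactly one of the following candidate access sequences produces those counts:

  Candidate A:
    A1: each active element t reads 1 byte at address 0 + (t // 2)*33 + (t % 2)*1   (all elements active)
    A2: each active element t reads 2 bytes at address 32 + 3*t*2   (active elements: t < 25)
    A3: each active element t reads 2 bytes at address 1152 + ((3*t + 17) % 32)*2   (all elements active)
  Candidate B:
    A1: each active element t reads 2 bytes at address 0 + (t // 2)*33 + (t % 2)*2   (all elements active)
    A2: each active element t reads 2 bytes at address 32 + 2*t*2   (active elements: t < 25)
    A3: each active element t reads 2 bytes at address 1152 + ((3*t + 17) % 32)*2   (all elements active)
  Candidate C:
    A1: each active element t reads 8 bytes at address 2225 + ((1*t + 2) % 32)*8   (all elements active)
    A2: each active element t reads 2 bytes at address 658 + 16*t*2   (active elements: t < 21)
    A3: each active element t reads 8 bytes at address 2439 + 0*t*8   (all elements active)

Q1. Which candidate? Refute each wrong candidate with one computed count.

A: A2 gives 5 transactions, not 4
C: A1 gives 9 transactions, not 16
B: all counts match (16,4,2)

Answer: B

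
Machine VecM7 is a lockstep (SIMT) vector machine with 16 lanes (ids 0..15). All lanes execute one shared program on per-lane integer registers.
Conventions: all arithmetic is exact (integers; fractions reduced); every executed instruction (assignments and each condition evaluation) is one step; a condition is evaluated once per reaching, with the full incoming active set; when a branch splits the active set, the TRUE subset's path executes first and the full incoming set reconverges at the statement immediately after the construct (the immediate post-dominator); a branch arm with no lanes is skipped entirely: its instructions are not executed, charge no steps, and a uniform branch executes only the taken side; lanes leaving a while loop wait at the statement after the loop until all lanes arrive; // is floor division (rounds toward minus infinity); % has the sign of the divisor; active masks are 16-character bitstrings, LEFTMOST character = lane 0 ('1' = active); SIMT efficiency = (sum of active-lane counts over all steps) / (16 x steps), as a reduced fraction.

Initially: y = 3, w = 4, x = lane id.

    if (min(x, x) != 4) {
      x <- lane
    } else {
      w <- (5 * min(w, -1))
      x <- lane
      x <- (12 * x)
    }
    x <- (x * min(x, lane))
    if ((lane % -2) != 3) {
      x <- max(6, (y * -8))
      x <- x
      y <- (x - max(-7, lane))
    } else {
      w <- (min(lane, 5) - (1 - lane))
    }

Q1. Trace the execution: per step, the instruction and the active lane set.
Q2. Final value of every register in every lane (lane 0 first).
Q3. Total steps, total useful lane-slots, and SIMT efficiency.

step 0: eval (min(x, x) != 4)        1111111111111111
step 1: x <- lane                    1111011111111111
step 2: w <- (5 * min(w, -1))        0000100000000000
step 3: x <- lane                    0000100000000000
step 4: x <- (12 * x)                0000100000000000
step 5: x <- (x * min(x, lane))      1111111111111111
step 6: eval ((lane % -2) != 3)      1111111111111111
step 7: x <- max(6, (y * -8))        1111111111111111
step 8: x <- x                       1111111111111111
step 9: y <- (x - max(-7, lane))     1111111111111111

Answer: 10 steps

y: 6,5,4,3,2,1,0,-1,-2,-3,-4,-5,-6,-7,-8,-9
w: 4,4,4,4,-5,4,4,4,4,4,4,4,4,4,4,4
x: 6,6,6,6,6,6,6,6,6,6,6,6,6,6,6,6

steps = 10; useful = 114; efficiency = 114/160 = 57/80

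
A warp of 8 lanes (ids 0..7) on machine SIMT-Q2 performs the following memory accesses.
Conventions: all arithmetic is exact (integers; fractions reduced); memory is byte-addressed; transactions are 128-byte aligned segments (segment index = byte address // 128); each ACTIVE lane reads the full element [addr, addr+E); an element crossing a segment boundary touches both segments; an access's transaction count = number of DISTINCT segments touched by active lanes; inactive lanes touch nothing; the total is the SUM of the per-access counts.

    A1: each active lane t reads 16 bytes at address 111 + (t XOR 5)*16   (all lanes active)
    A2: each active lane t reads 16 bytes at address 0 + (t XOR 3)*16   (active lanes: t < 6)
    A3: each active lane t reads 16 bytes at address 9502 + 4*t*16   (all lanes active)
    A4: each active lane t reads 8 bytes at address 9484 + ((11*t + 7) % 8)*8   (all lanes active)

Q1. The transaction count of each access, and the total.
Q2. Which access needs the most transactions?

A1: 2 transactions
A2: 1 transaction
A3: 4 transactions
A4: 1 transaction

Answer: 2,1,4,1; total 8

Answer: A3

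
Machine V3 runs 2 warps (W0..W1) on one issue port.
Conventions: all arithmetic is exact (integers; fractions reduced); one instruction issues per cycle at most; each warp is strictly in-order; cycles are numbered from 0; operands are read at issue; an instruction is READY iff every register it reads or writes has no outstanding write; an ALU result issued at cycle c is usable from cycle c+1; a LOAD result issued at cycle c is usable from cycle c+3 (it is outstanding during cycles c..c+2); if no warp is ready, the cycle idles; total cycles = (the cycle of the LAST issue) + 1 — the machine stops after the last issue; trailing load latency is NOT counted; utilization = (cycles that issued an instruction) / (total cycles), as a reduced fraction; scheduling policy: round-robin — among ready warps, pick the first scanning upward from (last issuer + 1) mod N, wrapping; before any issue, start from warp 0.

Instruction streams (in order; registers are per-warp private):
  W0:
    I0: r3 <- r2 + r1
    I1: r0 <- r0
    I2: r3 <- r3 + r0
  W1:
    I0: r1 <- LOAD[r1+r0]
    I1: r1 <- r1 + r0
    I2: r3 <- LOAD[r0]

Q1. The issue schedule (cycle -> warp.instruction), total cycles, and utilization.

cycle 0: W0.I0
cycle 1: W1.I0
cycle 2: W0.I1
cycle 3: W0.I2
cycle 4: W1.I1
cycle 5: W1.I2

Answer: 6 cycles, utilization 1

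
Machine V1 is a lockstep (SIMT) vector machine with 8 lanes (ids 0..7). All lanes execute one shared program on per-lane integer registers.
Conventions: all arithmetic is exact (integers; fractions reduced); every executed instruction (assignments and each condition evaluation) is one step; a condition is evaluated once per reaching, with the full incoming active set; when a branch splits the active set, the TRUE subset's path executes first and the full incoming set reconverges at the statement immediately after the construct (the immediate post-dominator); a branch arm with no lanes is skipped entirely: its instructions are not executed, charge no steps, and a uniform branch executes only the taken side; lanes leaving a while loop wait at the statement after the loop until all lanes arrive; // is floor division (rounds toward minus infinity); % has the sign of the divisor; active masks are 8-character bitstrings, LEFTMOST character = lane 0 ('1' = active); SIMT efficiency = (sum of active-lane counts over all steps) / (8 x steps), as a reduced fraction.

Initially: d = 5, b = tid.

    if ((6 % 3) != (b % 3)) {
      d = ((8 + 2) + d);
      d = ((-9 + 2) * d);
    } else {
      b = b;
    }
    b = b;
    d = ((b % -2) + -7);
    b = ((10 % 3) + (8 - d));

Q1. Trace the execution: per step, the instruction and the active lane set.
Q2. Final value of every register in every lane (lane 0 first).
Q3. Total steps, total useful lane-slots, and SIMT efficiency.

step 0: eval ((6 % 3) != (b % 3))    11111111
step 1: d <- ((8 + 2) + d)           01101101
step 2: d <- ((-9 + 2) * d)          01101101
step 3: b <- b                       10010010
step 4: b <- b                       11111111
step 5: d <- ((b % -2) + -7)         11111111
step 6: b <- ((10 % 3) + (8 - d))    11111111

Answer: 7 steps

d: -7,-8,-7,-8,-7,-8,-7,-8
b: 16,17,16,17,16,17,16,17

steps = 7; useful = 45; efficiency = 45/56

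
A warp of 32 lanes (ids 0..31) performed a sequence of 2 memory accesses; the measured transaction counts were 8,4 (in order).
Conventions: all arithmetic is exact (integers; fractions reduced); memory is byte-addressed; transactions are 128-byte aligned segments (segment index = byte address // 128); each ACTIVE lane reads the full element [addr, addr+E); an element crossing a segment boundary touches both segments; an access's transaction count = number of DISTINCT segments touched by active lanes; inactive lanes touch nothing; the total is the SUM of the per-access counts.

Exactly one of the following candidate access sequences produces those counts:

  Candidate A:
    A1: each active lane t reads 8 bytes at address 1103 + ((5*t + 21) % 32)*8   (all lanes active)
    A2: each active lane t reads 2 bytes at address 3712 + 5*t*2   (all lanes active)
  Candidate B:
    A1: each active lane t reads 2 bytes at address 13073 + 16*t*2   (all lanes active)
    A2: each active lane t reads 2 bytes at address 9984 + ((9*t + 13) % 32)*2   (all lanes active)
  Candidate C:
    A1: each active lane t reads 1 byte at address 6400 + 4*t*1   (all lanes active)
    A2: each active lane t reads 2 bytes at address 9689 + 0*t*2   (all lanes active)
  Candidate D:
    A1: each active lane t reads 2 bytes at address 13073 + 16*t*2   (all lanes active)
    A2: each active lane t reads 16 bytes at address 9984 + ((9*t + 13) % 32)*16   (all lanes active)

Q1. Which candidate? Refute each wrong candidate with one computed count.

A: A1 gives 3 transactions, not 8
B: A2 gives 1 transaction, not 4
C: A1 gives 1 transaction, not 8
D: all counts match (8,4)

Answer: D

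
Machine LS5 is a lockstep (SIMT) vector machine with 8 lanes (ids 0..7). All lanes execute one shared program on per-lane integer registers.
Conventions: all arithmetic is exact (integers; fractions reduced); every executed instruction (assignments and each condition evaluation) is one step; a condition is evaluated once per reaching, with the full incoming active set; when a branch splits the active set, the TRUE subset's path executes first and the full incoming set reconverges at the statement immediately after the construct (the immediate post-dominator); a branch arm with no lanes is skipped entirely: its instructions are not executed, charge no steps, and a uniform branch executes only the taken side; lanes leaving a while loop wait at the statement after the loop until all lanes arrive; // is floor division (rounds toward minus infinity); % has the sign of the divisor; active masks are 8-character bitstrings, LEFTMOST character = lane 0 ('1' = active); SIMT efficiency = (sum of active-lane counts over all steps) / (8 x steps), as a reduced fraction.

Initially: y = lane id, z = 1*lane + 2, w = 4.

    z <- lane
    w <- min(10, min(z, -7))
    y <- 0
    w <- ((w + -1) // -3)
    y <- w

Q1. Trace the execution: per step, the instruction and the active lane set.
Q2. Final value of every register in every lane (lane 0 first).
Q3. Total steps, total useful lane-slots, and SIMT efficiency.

step 0: z <- lane                    11111111
step 1: w <- min(10, min(z, -7))     11111111
step 2: y <- 0                       11111111
step 3: w <- ((w + -1) // -3)        11111111
step 4: y <- w                       11111111

Answer: 5 steps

y: 2,2,2,2,2,2,2,2
z: 0,1,2,3,4,5,6,7
w: 2,2,2,2,2,2,2,2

steps = 5; useful = 40; efficiency = 40/40 = 1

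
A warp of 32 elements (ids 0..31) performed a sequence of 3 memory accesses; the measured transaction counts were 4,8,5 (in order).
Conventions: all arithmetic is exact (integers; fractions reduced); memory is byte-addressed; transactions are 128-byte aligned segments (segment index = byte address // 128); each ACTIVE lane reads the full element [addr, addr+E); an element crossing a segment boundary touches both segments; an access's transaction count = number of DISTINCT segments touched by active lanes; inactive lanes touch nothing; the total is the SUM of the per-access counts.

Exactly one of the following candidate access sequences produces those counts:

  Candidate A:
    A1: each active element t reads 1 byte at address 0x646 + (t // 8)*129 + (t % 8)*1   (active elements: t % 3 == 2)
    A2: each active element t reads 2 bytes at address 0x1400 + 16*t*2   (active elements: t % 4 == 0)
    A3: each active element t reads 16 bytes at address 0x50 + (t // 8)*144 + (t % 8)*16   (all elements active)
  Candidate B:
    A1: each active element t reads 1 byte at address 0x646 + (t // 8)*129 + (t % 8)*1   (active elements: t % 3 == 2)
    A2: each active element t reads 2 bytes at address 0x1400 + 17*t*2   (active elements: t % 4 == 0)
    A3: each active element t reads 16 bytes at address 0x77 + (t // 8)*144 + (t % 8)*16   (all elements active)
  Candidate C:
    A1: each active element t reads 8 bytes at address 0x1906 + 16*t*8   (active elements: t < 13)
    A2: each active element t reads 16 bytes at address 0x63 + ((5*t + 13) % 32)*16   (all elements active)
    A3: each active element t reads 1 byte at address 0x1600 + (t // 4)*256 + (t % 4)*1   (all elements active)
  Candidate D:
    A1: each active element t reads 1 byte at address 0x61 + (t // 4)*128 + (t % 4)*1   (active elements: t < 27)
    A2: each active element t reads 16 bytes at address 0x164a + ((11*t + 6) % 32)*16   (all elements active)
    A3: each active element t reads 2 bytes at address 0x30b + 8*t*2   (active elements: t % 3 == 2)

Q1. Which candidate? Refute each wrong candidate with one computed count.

B: A3 gives 6 transactions, not 5
C: A1 gives 13 transactions, not 4
D: A1 gives 7 transactions, not 4
A: all counts match (4,8,5)

Answer: A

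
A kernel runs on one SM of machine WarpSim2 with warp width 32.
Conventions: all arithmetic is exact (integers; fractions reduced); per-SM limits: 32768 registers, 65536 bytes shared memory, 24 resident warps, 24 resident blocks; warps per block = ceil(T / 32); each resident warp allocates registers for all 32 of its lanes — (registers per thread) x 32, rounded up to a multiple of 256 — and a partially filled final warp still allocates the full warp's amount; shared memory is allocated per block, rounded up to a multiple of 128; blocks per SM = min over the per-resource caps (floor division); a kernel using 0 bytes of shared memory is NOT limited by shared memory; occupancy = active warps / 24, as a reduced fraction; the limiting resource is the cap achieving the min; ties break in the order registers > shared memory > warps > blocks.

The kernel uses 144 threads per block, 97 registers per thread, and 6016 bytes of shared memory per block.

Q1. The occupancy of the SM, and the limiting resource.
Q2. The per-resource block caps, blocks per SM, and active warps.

Answer: occupancy 5/24, limited by registers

registers: 1 block
shared memory: 10 blocks
warps: 4 blocks
blocks: 24 blocks

Answer: 1 block, 5 active warps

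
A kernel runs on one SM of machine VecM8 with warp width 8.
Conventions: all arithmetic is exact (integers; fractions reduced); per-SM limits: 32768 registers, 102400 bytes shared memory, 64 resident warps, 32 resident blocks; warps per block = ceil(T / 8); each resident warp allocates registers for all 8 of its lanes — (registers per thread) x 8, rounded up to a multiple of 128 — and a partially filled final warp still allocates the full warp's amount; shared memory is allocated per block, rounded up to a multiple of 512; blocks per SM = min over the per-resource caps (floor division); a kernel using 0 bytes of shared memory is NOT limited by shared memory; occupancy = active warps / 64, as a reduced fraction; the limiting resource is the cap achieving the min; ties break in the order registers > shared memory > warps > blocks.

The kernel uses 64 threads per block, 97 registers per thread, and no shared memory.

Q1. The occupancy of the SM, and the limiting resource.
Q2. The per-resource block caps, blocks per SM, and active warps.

Answer: occupancy 1/2, limited by registers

registers: 4 blocks
shared memory: no limit (kernel uses none)
warps: 8 blocks
blocks: 32 blocks

Answer: 4 blocks, 32 active warps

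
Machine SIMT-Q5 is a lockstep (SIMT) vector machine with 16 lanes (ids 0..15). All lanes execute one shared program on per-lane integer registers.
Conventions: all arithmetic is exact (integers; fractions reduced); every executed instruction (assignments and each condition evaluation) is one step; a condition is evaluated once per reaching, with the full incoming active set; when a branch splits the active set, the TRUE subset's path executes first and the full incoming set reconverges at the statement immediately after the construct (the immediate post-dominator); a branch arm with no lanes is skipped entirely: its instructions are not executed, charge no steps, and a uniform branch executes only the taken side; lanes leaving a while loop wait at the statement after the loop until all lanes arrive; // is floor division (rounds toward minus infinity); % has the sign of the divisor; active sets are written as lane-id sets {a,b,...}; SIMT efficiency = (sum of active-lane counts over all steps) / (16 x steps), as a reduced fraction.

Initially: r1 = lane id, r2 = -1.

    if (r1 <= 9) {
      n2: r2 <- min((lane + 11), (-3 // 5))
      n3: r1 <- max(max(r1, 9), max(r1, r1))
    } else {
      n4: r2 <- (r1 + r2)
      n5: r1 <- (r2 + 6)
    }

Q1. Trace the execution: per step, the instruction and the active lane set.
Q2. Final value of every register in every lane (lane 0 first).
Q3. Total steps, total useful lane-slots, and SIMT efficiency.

step 0: eval (r1 <= 9)               {0,1,2,3,4,5,6,7,8,9,10,11,12,13,14,15}
step 1: r2 <- min((lane + 11), (-3 // 5)) {0,1,2,3,4,5,6,7,8,9}
step 2: r1 <- max(max(r1, 9), max(r1, r1)) {0,1,2,3,4,5,6,7,8,9}
step 3: r2 <- (r1 + r2)              {10,11,12,13,14,15}
step 4: r1 <- (r2 + 6)               {10,11,12,13,14,15}

Answer: 5 steps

r1: 9,9,9,9,9,9,9,9,9,9,15,16,17,18,19,20
r2: -1,-1,-1,-1,-1,-1,-1,-1,-1,-1,9,10,11,12,13,14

steps = 5; useful = 48; efficiency = 48/80 = 3/5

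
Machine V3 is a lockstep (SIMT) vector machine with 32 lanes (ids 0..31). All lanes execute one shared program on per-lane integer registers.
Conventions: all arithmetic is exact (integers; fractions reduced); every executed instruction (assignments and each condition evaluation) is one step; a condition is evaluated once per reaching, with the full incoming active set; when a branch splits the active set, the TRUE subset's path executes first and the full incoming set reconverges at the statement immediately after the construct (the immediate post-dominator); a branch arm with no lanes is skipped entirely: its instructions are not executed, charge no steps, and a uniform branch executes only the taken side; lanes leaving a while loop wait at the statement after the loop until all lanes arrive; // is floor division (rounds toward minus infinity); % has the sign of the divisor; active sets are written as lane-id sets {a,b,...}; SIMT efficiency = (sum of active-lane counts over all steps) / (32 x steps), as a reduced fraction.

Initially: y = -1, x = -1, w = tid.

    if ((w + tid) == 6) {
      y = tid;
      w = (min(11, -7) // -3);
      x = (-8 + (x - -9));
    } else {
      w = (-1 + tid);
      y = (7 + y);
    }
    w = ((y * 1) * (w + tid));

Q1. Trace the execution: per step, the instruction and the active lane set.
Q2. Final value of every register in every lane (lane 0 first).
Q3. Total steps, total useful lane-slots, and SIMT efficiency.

step 0: eval ((w + tid) == 6)        {0,1,2,3,4,5,6,7,8,9,10,11,12,13,14,15,16,17,18,19,20,21,22,23,24,25,26,27,28,29,30,31}
step 1: y <- tid                     {3}
step 2: w <- (min(11, -7) // -3)     {3}
step 3: x <- (-8 + (x - -9))         {3}
step 4: w <- (-1 + tid)              {0,1,2,4,5,6,7,8,9,10,11,12,13,14,15,16,17,18,19,20,21,22,23,24,25,26,27,28,29,30,31}
step 5: y <- (7 + y)                 {0,1,2,4,5,6,7,8,9,10,11,12,13,14,15,16,17,18,19,20,21,22,23,24,25,26,27,28,29,30,31}
step 6: w <- ((y * 1) * (w + tid))   {0,1,2,3,4,5,6,7,8,9,10,11,12,13,14,15,16,17,18,19,20,21,22,23,24,25,26,27,28,29,30,31}

Answer: 7 steps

y: 6,6,6,3,6,6,6,6,6,6,6,6,6,6,6,6,6,6,6,6,6,6,6,6,6,6,6,6,6,6,6,6
x: -1,-1,-1,0,-1,-1,-1,-1,-1,-1,-1,-1,-1,-1,-1,-1,-1,-1,-1,-1,-1,-1,-1,-1,-1,-1,-1,-1,-1,-1,-1,-1
w: -6,6,18,15,42,54,66,78,90,102,114,126,138,150,162,174,186,198,210,222,234,246,258,270,282,294,306,318,330,342,354,366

steps = 7; useful = 129; efficiency = 129/224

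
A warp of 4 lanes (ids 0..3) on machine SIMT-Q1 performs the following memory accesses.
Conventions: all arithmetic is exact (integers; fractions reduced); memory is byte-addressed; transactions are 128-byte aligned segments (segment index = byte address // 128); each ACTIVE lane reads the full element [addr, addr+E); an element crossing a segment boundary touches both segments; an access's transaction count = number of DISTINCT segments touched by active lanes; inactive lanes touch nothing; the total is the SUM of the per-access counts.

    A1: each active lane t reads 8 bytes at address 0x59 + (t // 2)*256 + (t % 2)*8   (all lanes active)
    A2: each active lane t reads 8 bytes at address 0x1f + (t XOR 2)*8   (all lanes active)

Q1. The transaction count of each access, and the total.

A1: 2 transactions
A2: 1 transaction

Answer: 2,1; total 3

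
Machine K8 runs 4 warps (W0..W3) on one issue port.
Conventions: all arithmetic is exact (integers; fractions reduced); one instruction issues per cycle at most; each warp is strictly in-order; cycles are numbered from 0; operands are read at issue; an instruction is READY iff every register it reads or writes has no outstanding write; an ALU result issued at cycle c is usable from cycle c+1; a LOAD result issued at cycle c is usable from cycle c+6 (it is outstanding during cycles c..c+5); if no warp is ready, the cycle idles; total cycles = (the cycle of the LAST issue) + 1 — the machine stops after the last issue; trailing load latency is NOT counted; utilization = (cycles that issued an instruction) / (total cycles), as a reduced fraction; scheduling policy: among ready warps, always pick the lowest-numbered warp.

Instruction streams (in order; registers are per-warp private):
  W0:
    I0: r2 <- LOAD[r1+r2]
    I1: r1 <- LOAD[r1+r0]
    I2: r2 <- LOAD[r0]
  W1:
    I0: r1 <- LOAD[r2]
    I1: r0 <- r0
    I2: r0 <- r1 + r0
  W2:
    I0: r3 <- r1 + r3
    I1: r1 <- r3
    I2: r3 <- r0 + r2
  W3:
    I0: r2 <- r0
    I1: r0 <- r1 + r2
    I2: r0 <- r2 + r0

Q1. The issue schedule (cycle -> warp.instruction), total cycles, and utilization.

cycle 0: W0.I0
cycle 1: W0.I1
cycle 2: W1.I0
cycle 3: W1.I1
cycle 4: W2.I0
cycle 5: W2.I1
cycle 6: W0.I2
cycle 7: W2.I2
cycle 8: W1.I2
cycle 9: W3.I0
cycle 10: W3.I1
cycle 11: W3.I2

Answer: 12 cycles, utilization 1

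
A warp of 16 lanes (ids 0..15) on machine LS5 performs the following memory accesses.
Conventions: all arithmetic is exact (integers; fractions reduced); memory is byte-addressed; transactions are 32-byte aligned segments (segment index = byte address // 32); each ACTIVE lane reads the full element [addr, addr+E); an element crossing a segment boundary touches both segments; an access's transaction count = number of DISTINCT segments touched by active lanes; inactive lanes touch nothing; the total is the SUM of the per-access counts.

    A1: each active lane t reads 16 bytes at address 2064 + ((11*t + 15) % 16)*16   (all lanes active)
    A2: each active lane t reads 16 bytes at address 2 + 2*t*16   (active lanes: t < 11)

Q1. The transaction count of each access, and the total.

A1: 9 transactions
A2: 11 transactions

Answer: 9,11; total 20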